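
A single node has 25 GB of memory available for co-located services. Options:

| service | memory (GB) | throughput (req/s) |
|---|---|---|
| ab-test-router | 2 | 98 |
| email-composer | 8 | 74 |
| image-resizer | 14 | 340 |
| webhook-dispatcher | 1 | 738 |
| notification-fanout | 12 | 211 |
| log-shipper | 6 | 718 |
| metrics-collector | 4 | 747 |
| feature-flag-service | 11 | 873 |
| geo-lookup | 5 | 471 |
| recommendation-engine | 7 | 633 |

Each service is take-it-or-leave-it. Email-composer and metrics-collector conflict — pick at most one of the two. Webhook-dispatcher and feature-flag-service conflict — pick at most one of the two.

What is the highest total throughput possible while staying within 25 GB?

Ranking by ratio (throughput/GB): webhook-dispatcher 738.00, metrics-collector 186.75, log-shipper 119.67.
The ratio ordering already packs tightly: ab-test-router + webhook-dispatcher + log-shipper + metrics-collector + geo-lookup + recommendation-engine, 25 GB, 3405.
Every other selection either busts 25 GB or breaks a pairing rule or fails to beat 3405.

3405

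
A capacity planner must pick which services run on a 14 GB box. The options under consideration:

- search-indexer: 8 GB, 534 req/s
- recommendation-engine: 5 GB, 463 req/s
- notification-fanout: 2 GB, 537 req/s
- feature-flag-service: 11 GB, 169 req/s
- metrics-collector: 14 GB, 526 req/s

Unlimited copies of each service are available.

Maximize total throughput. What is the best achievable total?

Density check — notification-fanout 268.50, recommendation-engine 92.60, search-indexer 66.75 are the best per GB.
7×notification-fanout uses 14 of the 14 GB and totals 3759.

3759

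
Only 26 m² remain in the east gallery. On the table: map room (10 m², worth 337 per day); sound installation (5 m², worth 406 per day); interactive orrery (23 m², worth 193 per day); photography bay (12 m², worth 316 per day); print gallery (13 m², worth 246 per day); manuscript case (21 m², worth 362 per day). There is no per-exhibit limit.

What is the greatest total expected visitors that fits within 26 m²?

Ranking by ratio (expected visitors/m²): sound installation 81.20, map room 33.70, photography bay 26.33, print gallery 18.92.
The ratio ordering already packs tightly: 5×sound installation, 25 m², 2030.
The spare 1 m² is too small for any remaining exhibit, and no exchange beats 2030.

2030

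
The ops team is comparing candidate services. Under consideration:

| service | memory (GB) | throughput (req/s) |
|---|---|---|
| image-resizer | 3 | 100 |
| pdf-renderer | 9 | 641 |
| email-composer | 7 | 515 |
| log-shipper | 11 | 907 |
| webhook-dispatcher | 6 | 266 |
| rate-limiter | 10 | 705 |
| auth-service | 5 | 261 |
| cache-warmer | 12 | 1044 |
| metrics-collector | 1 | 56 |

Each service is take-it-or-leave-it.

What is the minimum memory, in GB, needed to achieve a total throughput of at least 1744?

Look for the lowest-memory combination reaching 1744.
Taking rate-limiter + cache-warmer gives 1749 (≥ 1744) for 22 GB.
No combination under 22 GB hits 1744.

22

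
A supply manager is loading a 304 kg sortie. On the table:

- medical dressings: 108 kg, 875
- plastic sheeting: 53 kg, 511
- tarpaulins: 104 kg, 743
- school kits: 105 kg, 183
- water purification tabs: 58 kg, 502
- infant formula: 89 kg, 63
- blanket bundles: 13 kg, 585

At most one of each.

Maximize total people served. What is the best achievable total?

Ranking by ratio (people served/kg): blanket bundles 45.00, plastic sheeting 9.64, water purification tabs 8.66, medical dressings 8.10.
A density-first pass picks medical dressings + plastic sheeting + water purification tabs + blanket bundles — 2473 at 232 kg.
The 58 kg tied up in water purification tabs is better spent on tarpaulins — total rises to 2714 (278 kg).
Next best is medical dressings + tarpaulins + water purification tabs + blanket bundles at 2705 (283 kg) — short by 9.

2714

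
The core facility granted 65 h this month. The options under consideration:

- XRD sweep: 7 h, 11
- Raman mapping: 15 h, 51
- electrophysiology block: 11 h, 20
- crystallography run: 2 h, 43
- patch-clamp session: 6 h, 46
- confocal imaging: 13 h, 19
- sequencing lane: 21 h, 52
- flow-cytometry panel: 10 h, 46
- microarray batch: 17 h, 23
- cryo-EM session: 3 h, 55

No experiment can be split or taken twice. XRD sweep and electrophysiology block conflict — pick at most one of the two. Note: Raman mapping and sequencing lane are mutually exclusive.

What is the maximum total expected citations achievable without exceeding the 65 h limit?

284

Density check — crystallography run 21.50, cryo-EM session 18.33, patch-clamp session 7.67, flow-cytometry panel 4.60 are the best per h.
Raman mapping + electrophysiology block + crystallography run + patch-clamp session + flow-cytometry panel + microarray batch + cryo-EM session uses 64 of the 65 h and totals 284.
The spare 1 h is too small for any remaining experiment, and no feasible exchange beats 284.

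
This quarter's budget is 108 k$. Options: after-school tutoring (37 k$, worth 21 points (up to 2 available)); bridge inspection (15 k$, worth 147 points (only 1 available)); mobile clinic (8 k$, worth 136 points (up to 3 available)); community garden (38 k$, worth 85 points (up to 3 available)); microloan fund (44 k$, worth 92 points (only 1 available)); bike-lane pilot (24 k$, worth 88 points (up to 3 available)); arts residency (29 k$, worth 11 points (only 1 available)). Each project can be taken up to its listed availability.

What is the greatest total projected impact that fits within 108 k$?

The ratio heuristic lands on bridge inspection + 3×mobile clinic + 2×bike-lane pilot (731) but leaves 21 k$ idle.
Replace bike-lane pilot with microloan fund: the trade gains 4 net, giving 735 at 107 k$.
Nothing else within 108 k$ beats 735.

735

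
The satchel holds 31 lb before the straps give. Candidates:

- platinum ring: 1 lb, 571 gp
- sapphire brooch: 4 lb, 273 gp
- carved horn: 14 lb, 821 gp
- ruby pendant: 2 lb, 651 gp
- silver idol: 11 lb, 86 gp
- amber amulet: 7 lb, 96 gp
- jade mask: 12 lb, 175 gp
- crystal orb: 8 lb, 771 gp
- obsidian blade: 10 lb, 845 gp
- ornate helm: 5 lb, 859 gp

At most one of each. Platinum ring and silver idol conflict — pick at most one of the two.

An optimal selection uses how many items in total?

6

Optimal total is 3970.
One optimal bundle: platinum ring + sapphire brooch + ruby pendant + crystal orb + obsidian blade + ornate helm (30 lb).
All optima have 6 items.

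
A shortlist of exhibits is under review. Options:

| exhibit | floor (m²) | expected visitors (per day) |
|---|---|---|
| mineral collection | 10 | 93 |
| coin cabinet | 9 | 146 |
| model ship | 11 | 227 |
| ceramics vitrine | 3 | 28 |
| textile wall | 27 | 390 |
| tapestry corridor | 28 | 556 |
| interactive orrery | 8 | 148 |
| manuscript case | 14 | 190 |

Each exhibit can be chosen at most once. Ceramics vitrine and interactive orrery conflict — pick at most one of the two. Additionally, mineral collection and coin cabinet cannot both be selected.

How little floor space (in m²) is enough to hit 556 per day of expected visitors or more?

28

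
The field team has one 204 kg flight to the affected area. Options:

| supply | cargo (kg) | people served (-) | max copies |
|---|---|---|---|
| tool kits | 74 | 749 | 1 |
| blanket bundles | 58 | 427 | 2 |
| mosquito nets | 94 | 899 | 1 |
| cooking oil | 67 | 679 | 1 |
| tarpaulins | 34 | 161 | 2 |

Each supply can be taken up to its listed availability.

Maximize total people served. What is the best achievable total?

1855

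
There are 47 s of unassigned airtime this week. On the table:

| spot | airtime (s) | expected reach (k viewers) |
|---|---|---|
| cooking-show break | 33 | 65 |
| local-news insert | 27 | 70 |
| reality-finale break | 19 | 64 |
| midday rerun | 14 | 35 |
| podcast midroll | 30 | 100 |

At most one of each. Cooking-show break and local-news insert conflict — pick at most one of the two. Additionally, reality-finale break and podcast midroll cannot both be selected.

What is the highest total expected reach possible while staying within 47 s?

135

Density check — reality-finale break 3.37, podcast midroll 3.33, local-news insert 2.59, midday rerun 2.50 are the best per s.
Taking the top-ratio spots first gives local-news insert + reality-finale break for 134 (46 s).
Replace local-news insert and reality-finale break with midday rerun + podcast midroll: the trade gains 1 net, giving 135 at 44 s.
Every other selection either busts 47 s or breaks a pairing rule or fails to beat 135.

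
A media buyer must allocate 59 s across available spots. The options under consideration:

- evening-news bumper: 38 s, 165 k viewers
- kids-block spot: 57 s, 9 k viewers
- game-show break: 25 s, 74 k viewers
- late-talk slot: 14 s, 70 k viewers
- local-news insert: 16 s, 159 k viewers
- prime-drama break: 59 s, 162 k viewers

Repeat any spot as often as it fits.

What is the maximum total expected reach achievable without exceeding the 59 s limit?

477

Density check — local-news insert 9.94, late-talk slot 5.00, evening-news bumper 4.34 are the best per s.
The ratio ordering already packs tightly: 3×local-news insert, 48 s, 477.
Every other selection either busts 59 s or fails to beat 477.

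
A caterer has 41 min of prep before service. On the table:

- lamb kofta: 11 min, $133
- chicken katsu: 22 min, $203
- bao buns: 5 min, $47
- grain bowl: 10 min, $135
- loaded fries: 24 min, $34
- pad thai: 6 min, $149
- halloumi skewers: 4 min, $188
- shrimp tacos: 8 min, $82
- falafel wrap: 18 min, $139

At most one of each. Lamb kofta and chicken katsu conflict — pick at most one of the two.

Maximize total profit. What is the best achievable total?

Ranking by ratio (profit/min): halloumi skewers 47.00, pad thai 24.83, grain bowl 13.50, lamb kofta 12.09.
Best packing: lamb kofta + grain bowl + pad thai + halloumi skewers + shrimp tacos — 39 min, 687 total.
Next best is lamb kofta + bao buns + grain bowl + pad thai + halloumi skewers at 652 (36 min) — short by 35.

687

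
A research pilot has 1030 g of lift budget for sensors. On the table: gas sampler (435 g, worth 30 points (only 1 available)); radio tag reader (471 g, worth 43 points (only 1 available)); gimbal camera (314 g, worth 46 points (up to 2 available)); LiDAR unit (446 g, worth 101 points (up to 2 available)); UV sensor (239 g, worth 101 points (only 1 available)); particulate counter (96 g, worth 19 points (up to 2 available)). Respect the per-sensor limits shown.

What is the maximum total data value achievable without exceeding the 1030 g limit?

Taking the top-ratio sensors first gives LiDAR unit + UV sensor + 2×particulate counter for 240 (877 g).
Dropping 2×particulate counter frees 192 g; slotting in gimbal camera (314 g) lifts the total to 248 at 999 g.

248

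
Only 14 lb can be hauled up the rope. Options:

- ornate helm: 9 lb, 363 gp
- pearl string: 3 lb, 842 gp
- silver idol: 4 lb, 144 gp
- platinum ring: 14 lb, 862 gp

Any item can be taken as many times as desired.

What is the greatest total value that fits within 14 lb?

3368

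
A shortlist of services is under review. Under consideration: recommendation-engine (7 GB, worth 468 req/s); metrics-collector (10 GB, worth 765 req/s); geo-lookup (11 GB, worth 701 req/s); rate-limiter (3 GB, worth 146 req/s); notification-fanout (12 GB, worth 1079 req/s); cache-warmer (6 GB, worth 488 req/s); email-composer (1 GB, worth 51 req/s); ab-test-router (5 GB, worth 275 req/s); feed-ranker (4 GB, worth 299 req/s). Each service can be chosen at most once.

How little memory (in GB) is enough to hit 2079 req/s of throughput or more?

Need the lightest bundle worth ≥ 2079.
recommendation-engine + notification-fanout + cache-warmer + email-composer: 2086 throughput at 26 GB.
Any bundle with less than 26 GB falls short of 2079.

26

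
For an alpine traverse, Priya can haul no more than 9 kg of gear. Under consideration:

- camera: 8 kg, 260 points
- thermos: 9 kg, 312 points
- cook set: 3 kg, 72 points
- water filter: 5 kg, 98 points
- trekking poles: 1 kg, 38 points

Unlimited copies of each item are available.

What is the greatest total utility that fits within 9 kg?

Best packing: 9×trekking poles — 9 kg, 342 total.
No other feasible combination exceeds 342.

342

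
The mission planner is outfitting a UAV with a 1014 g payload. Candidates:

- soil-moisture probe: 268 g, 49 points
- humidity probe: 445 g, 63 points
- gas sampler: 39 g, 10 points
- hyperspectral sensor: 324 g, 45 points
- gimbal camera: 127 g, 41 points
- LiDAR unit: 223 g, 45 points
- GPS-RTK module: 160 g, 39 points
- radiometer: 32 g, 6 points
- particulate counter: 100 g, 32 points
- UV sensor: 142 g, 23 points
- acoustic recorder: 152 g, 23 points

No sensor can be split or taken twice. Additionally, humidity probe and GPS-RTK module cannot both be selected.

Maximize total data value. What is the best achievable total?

222

Best packing: soil-moisture probe + gas sampler + gimbal camera + LiDAR unit + GPS-RTK module + radiometer + particulate counter — 949 g, 222 total.
Next best is gas sampler + gimbal camera + LiDAR unit + GPS-RTK module + radiometer + particulate counter + UV sensor + acoustic recorder at 219 (975 g) — short by 3.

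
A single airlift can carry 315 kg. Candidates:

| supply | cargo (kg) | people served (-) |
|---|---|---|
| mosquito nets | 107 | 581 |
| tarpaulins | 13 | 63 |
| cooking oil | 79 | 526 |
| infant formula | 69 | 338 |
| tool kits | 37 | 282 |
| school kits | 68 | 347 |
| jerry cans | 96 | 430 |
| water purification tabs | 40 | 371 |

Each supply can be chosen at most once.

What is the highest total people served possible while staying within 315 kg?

1927

Ranking by ratio (people served/kg): water purification tabs 9.28, tool kits 7.62, cooking oil 6.66.
A density-first pass picks mosquito nets + tarpaulins + cooking oil + tool kits + water purification tabs — 1823 at 276 kg.
The 107 kg tied up in mosquito nets is better spent on infant formula + school kits — total rises to 1927 (306 kg).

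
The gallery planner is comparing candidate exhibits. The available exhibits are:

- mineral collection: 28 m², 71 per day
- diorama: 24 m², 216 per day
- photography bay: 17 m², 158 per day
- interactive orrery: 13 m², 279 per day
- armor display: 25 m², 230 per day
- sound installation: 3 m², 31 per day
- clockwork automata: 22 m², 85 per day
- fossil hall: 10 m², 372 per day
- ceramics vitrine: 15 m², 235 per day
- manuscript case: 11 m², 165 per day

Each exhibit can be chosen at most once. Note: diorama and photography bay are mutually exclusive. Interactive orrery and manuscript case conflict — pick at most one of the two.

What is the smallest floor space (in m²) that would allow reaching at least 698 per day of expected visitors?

36

Look for the lowest-floor combination reaching 698.
fossil hall + ceramics vitrine + manuscript case: 772 expected visitors at 36 m².
No combination under 36 m² hits 698.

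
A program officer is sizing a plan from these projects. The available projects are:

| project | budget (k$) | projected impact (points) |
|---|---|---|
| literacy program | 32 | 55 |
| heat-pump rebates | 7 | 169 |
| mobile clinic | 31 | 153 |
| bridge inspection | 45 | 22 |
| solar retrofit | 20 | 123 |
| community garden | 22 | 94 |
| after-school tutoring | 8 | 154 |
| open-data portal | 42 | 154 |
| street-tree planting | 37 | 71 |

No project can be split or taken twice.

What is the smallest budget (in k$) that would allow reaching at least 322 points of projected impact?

Need the lightest bundle worth ≥ 322.
heat-pump rebates + after-school tutoring: 323 projected impact at 15 k$.
Below 15 k$ the best achievable stays under 322.

15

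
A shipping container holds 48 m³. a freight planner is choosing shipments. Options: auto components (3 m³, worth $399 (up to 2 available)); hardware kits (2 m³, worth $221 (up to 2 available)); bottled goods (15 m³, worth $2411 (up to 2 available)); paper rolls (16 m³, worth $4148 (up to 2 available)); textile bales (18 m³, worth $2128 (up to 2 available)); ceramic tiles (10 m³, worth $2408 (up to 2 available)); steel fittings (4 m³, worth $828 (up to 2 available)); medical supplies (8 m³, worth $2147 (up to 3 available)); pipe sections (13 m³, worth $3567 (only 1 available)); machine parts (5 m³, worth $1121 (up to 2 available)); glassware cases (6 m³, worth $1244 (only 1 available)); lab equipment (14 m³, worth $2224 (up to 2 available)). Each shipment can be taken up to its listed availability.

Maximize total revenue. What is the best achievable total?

A density-first pass picks ceramic tiles + 3×medical supplies + pipe sections — 12416 at 47 m³.
Dropping ceramic tiles and medical supplies and pipe sections frees 31 m³; slotting in 2×paper rolls (32 m³) lifts the total to 12590 at 48 m³.

12590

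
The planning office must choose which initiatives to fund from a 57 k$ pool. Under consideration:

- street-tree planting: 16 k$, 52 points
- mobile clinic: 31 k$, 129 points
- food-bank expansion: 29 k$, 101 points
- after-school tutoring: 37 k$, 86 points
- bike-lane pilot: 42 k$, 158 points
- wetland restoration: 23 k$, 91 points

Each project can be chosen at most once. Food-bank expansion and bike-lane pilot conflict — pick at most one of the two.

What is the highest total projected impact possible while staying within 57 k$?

Mobile clinic + wetland restoration uses 54 of the 57 k$ and totals 220.
That's the maximum — no feasible swap from here does better than 220.

220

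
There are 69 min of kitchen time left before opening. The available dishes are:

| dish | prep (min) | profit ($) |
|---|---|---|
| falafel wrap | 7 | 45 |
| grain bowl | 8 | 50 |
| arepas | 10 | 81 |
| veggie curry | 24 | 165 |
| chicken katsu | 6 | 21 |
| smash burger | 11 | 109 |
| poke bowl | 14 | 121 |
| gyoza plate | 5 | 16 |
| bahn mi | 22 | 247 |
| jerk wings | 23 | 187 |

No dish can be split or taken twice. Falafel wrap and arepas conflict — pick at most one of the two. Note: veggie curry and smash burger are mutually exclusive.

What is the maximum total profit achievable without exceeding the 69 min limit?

Arepas + poke bowl + bahn mi + jerk wings uses 69 of the 69 min and totals 636.
That's the maximum — no feasible swap from here does better than 636.

636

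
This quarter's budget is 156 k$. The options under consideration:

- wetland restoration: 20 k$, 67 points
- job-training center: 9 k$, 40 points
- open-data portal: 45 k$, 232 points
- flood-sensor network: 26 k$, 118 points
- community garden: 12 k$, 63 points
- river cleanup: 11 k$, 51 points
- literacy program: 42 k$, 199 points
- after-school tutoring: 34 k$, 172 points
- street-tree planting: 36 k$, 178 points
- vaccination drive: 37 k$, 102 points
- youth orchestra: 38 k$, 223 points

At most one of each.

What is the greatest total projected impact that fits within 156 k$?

Density check — youth orchestra 5.87, community garden 5.25, open-data portal 5.16 are the best per k$.
The ratio heuristic lands on job-training center + open-data portal + community garden + river cleanup + after-school tutoring + youth orchestra (781) but leaves 7 k$ idle.
The 20 k$ tied up in job-training center and river cleanup is better spent on flood-sensor network — total rises to 808 (155 k$).

808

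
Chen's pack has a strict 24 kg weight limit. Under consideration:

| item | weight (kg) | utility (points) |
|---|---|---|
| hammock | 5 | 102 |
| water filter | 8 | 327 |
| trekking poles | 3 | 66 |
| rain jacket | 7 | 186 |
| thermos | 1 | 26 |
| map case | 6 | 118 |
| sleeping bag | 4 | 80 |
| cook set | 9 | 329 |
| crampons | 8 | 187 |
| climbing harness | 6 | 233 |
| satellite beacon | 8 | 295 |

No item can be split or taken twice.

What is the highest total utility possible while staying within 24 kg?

Greedy by ratio would take water filter + thermos + climbing harness + satellite beacon: 23 kg used, total 881.
Dropping satellite beacon frees 8 kg; slotting in cook set (9 kg) lifts the total to 915 at 24 kg.

915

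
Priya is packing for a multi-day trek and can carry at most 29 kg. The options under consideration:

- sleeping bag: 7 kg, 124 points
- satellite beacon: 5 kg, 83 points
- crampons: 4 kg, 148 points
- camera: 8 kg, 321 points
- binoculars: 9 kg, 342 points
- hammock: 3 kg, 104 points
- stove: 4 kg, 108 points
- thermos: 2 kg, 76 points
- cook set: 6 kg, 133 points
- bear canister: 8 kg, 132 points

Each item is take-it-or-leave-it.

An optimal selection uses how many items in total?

5

Optimal total is 1023.
One optimal bundle: crampons + camera + binoculars + hammock + stove (28 kg).
Any selection reaching 1023 contains exactly 5 items.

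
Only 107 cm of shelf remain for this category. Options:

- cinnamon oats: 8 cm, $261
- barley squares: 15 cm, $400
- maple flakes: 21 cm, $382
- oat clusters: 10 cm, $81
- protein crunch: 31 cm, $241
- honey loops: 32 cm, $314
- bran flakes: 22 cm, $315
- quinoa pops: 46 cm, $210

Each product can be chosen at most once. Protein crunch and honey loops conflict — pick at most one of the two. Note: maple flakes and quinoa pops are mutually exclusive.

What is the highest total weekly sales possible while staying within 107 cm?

1680

Density check — cinnamon oats 32.62, barley squares 26.67, maple flakes 18.19 are the best per cm.
A density-first pass picks cinnamon oats + barley squares + maple flakes + honey loops + bran flakes — 1672 at 98 cm.
Dropping honey loops frees 32 cm; slotting in oat clusters + protein crunch (41 cm) lifts the total to 1680 at 107 cm.
The closest alternative, cinnamon oats + barley squares + maple flakes + honey loops + bran flakes, reaches only 1672.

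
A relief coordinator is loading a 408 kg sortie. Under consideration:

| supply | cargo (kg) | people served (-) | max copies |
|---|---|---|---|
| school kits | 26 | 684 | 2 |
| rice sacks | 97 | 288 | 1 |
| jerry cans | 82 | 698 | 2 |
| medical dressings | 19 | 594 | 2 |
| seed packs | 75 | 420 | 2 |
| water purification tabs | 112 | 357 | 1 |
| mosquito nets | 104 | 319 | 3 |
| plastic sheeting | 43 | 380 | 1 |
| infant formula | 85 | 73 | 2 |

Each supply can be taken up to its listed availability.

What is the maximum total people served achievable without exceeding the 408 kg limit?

The ratio heuristic lands on 2×school kits + 2×jerry cans + 2×medical dressings + seed packs + plastic sheeting (4752) but leaves 36 kg idle.
Replace plastic sheeting with seed packs: the trade gains 40 net, giving 4792 at 404 kg.
That's the maximum — no swap from here does better than 4792.

4792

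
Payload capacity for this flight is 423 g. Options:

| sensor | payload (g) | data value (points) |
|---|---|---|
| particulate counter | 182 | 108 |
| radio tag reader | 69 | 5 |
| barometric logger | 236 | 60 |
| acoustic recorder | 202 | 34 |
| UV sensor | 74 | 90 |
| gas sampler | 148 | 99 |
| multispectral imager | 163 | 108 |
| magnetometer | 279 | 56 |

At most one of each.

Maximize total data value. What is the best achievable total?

306

Filling by ratio: UV sensor + gas sampler + multispectral imager for 297, with 38 g left unused.
Dropping gas sampler frees 148 g; slotting in particulate counter (182 g) lifts the total to 306 at 419 g.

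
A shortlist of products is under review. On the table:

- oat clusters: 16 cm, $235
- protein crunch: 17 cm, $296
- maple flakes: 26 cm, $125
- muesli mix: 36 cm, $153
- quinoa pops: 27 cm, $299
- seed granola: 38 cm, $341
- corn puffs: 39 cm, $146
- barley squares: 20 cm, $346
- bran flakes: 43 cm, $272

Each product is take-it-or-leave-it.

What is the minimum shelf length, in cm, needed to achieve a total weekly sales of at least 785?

53

Need the lightest bundle worth ≥ 785.
oat clusters + protein crunch + barley squares reaches 877 using 53 cm.
Any bundle with less than 53 cm falls short of 785.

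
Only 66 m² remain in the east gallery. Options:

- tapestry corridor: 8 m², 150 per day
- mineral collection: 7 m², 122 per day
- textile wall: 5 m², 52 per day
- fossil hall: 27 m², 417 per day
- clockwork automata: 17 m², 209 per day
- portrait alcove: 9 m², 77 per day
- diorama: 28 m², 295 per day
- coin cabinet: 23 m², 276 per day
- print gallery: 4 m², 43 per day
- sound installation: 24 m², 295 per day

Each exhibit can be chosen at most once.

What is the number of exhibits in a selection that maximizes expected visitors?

4

The maximum expected visitors within 66 m² is 984.
tapestry corridor + mineral collection + fossil hall + sound installation hits 984 at 66 m².
All optima have 4 exhibits.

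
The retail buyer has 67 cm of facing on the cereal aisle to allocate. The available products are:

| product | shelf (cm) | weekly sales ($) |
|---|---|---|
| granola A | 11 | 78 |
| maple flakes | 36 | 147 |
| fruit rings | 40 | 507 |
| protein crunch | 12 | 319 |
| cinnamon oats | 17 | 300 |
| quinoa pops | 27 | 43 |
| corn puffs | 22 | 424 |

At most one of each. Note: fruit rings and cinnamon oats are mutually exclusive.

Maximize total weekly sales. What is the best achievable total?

1121

Ranking by ratio (weekly sales/cm): protein crunch 26.58, corn puffs 19.27, cinnamon oats 17.65.
The ratio ordering already packs tightly: granola A + protein crunch + cinnamon oats + corn puffs, 62 cm, 1121.
That's the maximum — no feasible swap from here does better than 1121.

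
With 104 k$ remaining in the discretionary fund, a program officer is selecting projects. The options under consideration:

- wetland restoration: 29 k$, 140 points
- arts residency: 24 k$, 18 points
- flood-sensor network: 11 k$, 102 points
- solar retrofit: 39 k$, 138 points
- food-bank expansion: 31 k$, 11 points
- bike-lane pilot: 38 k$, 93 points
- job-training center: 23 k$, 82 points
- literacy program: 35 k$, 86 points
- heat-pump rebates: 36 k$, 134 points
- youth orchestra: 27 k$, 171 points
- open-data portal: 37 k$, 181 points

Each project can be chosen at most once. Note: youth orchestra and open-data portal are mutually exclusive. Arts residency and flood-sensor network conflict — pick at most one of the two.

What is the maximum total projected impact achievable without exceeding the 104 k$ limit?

Wetland restoration + flood-sensor network + heat-pump rebates + youth orchestra uses 103 of the 104 k$ and totals 547.
That's the maximum — no feasible swap from here does better than 547.

547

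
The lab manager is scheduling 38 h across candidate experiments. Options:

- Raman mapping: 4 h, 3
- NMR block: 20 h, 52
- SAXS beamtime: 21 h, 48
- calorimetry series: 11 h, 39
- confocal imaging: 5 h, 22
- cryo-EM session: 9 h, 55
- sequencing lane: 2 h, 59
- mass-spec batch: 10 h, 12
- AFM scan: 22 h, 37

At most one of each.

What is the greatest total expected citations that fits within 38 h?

188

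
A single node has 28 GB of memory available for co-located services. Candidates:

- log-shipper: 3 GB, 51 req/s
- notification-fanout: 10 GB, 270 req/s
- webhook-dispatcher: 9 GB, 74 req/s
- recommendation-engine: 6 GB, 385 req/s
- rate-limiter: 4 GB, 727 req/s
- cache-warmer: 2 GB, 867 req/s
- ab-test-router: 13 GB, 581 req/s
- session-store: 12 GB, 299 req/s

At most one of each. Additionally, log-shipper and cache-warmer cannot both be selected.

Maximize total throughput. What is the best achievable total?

2560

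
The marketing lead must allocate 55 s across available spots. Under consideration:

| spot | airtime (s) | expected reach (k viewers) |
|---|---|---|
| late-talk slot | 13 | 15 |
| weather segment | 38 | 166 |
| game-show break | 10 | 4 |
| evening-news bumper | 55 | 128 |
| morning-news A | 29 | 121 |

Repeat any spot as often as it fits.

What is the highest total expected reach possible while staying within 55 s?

181

Ranking by ratio (expected reach/s): weather segment 4.37, morning-news A 4.17, evening-news bumper 2.33.
Late-talk slot + weather segment uses 51 of the 55 s and totals 181.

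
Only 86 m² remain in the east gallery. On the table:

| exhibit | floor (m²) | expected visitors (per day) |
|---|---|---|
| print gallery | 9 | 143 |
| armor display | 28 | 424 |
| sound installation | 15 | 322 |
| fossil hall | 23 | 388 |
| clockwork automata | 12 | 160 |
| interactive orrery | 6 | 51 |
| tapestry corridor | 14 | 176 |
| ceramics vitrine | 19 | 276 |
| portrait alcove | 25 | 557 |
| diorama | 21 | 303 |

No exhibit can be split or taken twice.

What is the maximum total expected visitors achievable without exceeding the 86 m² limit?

1586

By expected visitors per m²: portrait alcove 22.28, sound installation 21.47, fossil hall 16.87, print gallery 15.89 lead.
Greedy by ratio would take print gallery + sound installation + fossil hall + clockwork automata + portrait alcove: 84 m² used, total 1570.
Replace clockwork automata with tapestry corridor: the trade gains 16 net, giving 1586 at 86 m².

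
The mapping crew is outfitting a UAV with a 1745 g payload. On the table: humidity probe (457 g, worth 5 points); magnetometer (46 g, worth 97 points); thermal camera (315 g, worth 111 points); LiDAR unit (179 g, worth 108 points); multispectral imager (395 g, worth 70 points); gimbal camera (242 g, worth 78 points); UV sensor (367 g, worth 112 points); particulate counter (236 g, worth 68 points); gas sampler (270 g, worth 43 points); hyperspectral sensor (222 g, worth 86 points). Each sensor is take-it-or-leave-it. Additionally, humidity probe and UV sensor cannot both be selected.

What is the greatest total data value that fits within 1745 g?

Taking magnetometer + thermal camera + LiDAR unit + gimbal camera + UV sensor + particulate counter + hyperspectral sensor: 1607 g used, 660 in data value.
Nothing else feasible within 1745 g beats 660.

660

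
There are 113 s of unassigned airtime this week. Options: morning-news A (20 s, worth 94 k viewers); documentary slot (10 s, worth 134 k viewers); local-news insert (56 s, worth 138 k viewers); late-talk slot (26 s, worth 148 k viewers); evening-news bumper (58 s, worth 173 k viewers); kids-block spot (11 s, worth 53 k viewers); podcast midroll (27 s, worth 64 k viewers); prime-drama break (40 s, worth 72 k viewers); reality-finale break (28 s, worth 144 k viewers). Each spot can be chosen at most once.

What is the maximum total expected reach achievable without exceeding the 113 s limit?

The ratio heuristic lands on morning-news A + documentary slot + late-talk slot + kids-block spot + reality-finale break (573) but leaves 18 s idle.
Dropping kids-block spot frees 11 s; slotting in podcast midroll (27 s) lifts the total to 584 at 111 s.

584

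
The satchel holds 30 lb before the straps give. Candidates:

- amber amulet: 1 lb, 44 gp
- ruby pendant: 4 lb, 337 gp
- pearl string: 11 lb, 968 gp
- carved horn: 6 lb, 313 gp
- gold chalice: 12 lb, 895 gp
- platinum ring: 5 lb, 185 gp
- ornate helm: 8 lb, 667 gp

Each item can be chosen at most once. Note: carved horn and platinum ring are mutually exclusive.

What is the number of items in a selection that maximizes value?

5

Best achievable value is 2329.
For example amber amulet + ruby pendant + pearl string + carved horn + ornate helm achieves it, using 30 lb.
Any selection reaching 2329 contains exactly 5 items.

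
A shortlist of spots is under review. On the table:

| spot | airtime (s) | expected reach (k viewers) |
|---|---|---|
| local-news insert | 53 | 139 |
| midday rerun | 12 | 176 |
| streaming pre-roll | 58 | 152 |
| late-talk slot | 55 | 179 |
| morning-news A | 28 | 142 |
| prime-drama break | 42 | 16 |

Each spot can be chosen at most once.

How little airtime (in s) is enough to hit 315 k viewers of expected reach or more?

40

Minimise s subject to total expected reach ≥ 315.
Taking midday rerun + morning-news A gives 318 (≥ 315) for 40 s.
No combination under 40 s hits 315.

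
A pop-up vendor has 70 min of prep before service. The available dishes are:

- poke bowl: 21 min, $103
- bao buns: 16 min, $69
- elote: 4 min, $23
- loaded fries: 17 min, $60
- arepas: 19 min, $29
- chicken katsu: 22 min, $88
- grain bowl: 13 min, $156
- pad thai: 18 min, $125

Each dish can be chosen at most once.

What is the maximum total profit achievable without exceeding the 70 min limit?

Filling by ratio: poke bowl + elote + grain bowl + pad thai for 407, with 14 min left unused.
The 4 min tied up in elote is better spent on bao buns — total rises to 453 (68 min).
The closest alternative, poke bowl + loaded fries + grain bowl + pad thai, reaches only 444.

453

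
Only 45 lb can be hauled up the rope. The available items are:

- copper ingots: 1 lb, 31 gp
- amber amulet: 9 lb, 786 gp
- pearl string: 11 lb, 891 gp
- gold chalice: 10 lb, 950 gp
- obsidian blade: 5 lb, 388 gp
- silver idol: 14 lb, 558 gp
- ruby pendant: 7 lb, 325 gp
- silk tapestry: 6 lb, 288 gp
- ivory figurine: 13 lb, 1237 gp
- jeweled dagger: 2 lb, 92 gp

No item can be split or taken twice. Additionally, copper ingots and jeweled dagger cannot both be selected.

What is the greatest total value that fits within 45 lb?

3956

Best packing: amber amulet + pearl string + gold chalice + ivory figurine + jeweled dagger — 45 lb, 3956 total.
Runner-up copper ingots + amber amulet + pearl string + gold chalice + ivory figurine tops out at 3895.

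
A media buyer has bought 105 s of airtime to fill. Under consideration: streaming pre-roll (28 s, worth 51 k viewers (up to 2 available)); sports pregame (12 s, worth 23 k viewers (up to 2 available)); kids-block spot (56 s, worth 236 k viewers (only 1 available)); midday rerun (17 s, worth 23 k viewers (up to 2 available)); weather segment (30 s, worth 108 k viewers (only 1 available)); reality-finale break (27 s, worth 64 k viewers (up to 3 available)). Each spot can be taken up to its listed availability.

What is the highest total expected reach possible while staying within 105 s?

367

Ranking by ratio (expected reach/s): kids-block spot 4.21, weather segment 3.60, reality-finale break 2.37, sports pregame 1.92.
Best packing: kids-block spot + midday rerun + weather segment — 103 s, 367 total.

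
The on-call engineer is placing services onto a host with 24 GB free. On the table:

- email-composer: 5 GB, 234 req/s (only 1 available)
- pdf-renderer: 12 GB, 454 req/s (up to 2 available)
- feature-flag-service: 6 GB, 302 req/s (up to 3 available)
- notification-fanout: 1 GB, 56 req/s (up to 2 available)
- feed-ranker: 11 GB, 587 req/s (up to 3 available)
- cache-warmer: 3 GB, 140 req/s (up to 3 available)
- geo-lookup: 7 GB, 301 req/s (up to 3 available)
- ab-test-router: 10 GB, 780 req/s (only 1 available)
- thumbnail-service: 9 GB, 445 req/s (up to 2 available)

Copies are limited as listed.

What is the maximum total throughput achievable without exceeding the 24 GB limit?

1507

Ranking by ratio (throughput/GB): ab-test-router 78.00, notification-fanout 56.00, feed-ranker 53.36, feature-flag-service 50.33.
The ratio heuristic lands on 2×notification-fanout + feed-ranker + ab-test-router (1479) but leaves 1 GB idle.
Dropping 2×notification-fanout frees 2 GB; slotting in cache-warmer (3 GB) lifts the total to 1507 at 24 GB.
No other feasible combination exceeds 1507.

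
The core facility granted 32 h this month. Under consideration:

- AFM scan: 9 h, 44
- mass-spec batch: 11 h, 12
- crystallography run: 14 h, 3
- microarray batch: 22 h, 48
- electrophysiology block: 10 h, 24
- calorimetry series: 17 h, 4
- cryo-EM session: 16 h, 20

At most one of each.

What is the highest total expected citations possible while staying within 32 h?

92

Taking the top-ratio experiments first gives AFM scan + mass-spec batch + electrophysiology block for 80 (30 h).
The 21 h tied up in mass-spec batch and electrophysiology block is better spent on microarray batch — total rises to 92 (31 h).
Nothing else within 32 h beats 92.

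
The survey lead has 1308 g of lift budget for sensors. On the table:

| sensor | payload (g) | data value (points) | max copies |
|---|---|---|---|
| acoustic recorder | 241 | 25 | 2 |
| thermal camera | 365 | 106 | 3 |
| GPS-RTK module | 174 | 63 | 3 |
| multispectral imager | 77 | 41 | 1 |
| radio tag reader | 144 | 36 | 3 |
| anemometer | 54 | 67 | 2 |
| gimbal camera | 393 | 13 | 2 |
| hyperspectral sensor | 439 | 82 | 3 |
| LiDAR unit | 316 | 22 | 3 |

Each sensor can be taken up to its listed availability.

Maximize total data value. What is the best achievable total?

A density-first pass picks thermal camera + 3×GPS-RTK module + multispectral imager + radio tag reader + 2×anemometer — 506 at 1216 g.
The 318 g tied up in GPS-RTK module and radio tag reader is better spent on thermal camera — total rises to 513 (1263 g).
That's the maximum — no swap from here does better than 513.

513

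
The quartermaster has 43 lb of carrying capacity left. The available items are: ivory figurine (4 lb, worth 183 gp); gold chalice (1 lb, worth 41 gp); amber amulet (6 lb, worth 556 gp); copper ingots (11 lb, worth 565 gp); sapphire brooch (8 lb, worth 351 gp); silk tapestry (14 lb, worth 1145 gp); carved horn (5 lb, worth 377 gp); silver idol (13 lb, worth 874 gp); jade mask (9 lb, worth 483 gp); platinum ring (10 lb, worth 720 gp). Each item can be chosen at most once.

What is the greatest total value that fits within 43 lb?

The ratio heuristic lands on ivory figurine + gold chalice + amber amulet + silk tapestry + carved horn + platinum ring (3022) but leaves 3 lb idle.
The 10 lb tied up in ivory figurine and gold chalice and carved horn is better spent on silver idol — total rises to 3295 (43 lb).
Runner-up ivory figurine + gold chalice + amber amulet + silk tapestry + carved horn + silver idol tops out at 3176.

3295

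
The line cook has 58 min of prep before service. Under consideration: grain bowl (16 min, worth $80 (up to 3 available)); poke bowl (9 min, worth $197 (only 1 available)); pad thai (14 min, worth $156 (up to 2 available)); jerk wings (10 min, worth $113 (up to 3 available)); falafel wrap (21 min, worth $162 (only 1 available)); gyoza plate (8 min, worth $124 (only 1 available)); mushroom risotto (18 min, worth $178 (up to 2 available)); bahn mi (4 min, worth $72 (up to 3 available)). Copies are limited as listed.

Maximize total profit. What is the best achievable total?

A density-first pass picks poke bowl + 2×jerk wings + gyoza plate + 3×bahn mi — 763 at 49 min.
Dropping 2×jerk wings frees 20 min; slotting in 2×pad thai (28 min) lifts the total to 849 at 57 min.

849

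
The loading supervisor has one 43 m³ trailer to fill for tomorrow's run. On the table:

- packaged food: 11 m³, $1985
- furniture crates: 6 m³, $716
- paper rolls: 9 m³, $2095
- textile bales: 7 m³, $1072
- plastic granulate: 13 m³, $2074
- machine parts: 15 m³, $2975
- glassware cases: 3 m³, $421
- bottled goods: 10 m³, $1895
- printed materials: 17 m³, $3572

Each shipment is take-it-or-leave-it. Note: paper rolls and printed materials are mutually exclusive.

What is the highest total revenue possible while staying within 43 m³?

Best packing: packaged food + machine parts + printed materials — 43 m³, 8532 total.

8532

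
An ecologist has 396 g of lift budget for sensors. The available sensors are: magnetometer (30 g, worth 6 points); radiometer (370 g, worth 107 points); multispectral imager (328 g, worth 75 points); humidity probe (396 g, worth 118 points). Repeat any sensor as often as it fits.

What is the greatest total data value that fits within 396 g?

118

Humidity probe uses 396 of the 396 g and totals 118.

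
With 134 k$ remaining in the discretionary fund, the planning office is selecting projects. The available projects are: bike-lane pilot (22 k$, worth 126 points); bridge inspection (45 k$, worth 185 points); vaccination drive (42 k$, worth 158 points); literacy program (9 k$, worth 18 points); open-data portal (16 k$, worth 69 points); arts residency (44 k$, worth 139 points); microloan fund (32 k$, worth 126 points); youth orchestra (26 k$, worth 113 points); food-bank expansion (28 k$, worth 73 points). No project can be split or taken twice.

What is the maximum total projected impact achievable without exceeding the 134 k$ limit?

568

Density check — bike-lane pilot 5.73, youth orchestra 4.35, open-data portal 4.31 are the best per k$.
Taking the top-ratio projects first gives bike-lane pilot + bridge inspection + literacy program + open-data portal + youth orchestra for 511 (118 k$).
The 16 k$ tied up in open-data portal is better spent on microloan fund — total rises to 568 (134 k$).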